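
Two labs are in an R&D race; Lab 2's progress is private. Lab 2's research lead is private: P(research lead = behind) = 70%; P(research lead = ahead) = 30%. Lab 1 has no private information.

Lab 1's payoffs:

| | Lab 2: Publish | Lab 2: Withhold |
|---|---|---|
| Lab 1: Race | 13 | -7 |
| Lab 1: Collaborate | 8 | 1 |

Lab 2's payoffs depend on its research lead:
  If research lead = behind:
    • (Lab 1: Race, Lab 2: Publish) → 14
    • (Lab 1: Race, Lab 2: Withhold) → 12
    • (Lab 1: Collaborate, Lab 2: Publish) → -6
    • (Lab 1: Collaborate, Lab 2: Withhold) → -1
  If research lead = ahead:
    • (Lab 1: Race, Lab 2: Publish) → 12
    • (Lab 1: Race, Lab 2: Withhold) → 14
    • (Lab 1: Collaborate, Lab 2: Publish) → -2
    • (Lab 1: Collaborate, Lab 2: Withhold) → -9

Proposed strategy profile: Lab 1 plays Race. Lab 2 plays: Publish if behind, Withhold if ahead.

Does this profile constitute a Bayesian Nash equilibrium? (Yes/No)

Yes

A profile is a BNE iff every type of every player is best-responding given beliefs about the other side.
Lab 1 plays Race: E[Race] = 0.7·(13) + 0.3·(-7) = 7; E[Collaborate] = 5.9. Best-responding. ✓
Lab 2 (research lead behind), facing Race: Publish gives 14, Withhold gives 12. Proposed Publish is best. ✓
Lab 2 (research lead ahead), facing Race: Publish gives 12, Withhold gives 14. Proposed Withhold is best. ✓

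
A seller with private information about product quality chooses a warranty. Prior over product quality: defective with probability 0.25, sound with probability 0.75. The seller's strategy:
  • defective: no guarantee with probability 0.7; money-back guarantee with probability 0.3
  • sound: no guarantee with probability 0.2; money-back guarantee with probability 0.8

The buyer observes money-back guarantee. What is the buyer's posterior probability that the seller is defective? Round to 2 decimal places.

0.11

Apply Bayes' rule using the sender's strategy as the likelihood.
P(money-back guarantee) = 0.25·0.3 + 0.75·0.8 = 0.675
P(defective | money-back guarantee) = (0.25·0.3) / 0.675 = 0.075 / 0.675 = 0.111111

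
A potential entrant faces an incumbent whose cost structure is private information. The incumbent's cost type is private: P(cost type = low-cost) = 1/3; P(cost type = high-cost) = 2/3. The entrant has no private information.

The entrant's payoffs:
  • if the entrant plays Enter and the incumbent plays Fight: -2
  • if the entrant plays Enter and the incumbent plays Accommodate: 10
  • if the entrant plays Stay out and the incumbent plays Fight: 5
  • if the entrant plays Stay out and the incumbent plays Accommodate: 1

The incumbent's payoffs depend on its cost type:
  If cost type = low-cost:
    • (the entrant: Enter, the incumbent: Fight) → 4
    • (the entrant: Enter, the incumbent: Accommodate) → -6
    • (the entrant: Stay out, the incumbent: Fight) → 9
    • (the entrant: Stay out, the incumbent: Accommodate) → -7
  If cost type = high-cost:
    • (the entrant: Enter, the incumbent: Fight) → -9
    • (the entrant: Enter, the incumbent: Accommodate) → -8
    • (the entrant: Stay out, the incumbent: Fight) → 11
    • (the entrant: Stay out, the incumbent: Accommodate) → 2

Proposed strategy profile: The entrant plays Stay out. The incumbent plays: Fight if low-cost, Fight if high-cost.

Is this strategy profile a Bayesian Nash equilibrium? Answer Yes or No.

Yes

A profile is a BNE iff every type of every player is best-responding given beliefs about the other side.
The entrant plays Stay out: E[Stay out] = 1/3·(5) + 2/3·(5) = 5; E[Enter] = -2. Best-responding. ✓
The incumbent (cost type low-cost), facing Stay out: Fight gives 9, Accommodate gives -7. Proposed Fight is best. ✓
The incumbent (cost type high-cost), facing Stay out: Fight gives 11, Accommodate gives 2. Proposed Fight is best. ✓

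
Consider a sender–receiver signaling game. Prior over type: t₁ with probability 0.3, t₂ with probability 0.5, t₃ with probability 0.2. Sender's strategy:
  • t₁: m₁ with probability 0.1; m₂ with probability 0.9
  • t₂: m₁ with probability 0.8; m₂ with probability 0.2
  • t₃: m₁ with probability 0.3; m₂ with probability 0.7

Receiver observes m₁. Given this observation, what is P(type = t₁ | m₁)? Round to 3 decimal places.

P(m₁) = 0.3·0.1 + 0.5·0.8 + 0.2·0.3 = 0.49
P(t₁ | m₁) = (0.3·0.1) / 0.49 = 0.03 / 0.49 = 0.0612245

0.061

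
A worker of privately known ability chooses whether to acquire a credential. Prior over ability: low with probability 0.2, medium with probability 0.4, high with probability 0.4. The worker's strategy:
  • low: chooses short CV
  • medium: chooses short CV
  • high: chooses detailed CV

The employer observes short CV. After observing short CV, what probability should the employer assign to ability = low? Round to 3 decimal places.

0.333

P(short CV) = 0.2·1 + 0.4·1 + 0.4·0 = 0.6
P(low | short CV) = (0.2·1) / 0.6 = 0.2 / 0.6 = 0.333333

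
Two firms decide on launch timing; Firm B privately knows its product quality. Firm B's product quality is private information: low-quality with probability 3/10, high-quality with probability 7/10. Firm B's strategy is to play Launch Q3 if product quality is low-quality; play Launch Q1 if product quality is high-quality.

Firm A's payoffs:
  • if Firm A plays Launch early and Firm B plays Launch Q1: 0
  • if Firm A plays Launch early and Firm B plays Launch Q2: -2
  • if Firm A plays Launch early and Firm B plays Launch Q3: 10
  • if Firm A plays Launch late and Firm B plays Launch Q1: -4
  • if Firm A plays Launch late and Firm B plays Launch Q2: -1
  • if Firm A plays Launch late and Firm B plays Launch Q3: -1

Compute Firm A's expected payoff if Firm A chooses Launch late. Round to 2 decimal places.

-3.10

Take the expectation over Firm B's product quality, weighting each type's action by its prior probability.
E[Launch late] = 3/10·(-1) + 7/10·(-4) = (-3/10) + (-14/5) = -31/10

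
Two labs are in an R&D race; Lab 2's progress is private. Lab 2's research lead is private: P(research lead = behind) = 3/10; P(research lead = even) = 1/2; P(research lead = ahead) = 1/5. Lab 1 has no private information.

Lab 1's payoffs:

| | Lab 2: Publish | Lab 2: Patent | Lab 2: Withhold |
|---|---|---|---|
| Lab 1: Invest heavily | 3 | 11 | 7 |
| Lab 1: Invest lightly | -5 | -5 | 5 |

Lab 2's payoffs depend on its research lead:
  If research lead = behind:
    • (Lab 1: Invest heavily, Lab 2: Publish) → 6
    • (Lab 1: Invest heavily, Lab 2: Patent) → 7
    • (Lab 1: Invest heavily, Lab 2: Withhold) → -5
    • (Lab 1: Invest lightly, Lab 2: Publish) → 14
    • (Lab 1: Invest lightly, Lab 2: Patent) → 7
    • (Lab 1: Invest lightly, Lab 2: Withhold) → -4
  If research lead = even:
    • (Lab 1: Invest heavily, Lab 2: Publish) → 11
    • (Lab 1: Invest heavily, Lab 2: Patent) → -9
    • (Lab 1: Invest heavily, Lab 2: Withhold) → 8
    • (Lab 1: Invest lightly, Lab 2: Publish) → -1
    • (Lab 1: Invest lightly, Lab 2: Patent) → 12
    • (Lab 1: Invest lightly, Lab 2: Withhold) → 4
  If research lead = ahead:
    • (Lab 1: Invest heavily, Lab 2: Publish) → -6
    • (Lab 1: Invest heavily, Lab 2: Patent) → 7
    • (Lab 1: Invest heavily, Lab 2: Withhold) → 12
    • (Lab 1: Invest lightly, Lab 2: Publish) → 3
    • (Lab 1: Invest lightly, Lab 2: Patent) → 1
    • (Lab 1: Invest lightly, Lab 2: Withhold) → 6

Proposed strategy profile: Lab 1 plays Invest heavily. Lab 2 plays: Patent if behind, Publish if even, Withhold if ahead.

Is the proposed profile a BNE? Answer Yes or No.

Lab 1 plays Invest heavily: E[Invest heavily] = 3/10·(11) + 1/2·(3) + 1/5·(7) = 31/5; E[Invest lightly] = -3. Best-responding. ✓
Lab 2 (research lead behind), facing Invest heavily: Publish gives 6, Patent gives 7, Withhold gives -5. Proposed Patent is best. ✓
Lab 2 (research lead even), facing Invest heavily: Publish gives 11, Patent gives -9, Withhold gives 8. Proposed Publish is best. ✓
Lab 2 (research lead ahead), facing Invest heavily: Publish gives -6, Patent gives 7, Withhold gives 12. Proposed Withhold is best. ✓

Yes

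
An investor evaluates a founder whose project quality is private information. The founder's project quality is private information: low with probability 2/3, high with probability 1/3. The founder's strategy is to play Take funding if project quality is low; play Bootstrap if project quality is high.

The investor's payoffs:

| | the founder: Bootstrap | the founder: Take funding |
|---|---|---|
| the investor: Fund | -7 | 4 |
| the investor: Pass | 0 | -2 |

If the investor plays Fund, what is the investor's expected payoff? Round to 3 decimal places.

E[Fund] = 2/3·4 + 1/3·(-7) = 8/3 + (-7/3) = 1/3

0.333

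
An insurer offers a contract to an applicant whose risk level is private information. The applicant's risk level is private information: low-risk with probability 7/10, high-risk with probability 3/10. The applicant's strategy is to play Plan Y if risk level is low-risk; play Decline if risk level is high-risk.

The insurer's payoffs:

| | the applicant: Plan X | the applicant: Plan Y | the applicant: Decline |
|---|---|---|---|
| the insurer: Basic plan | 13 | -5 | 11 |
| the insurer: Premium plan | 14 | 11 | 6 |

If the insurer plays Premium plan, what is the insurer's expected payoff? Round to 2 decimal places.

Take the expectation over the applicant's risk level, weighting each type's action by its prior probability.
E[Premium plan] = 7/10·11 + 3/10·6 = 77/10 + 9/5 = 19/2

9.50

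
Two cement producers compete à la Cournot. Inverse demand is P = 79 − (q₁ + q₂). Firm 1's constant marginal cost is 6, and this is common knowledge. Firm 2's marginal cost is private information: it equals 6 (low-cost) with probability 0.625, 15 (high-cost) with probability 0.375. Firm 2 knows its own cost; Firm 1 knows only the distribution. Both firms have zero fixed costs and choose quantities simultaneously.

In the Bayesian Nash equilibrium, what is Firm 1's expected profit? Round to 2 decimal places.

Firm 2 with cost c maximizes (79 − (q₁+q₂) − c)·q₂, giving q₂(c) = (79 − c − q₁)/2.
E[c₂] = 0.625·6 + 0.375·15 = 9.375
Firm 1's FOC against E[q₂] yields q₁ = (79 − 2·6 + E[c₂])/3 = (79 − 12 + 9.375)/3 = 25.4583.
E[P] = 79 − (q₁ + E[q₂]) = 31.4583; Firm 1's expected profit = (E[P] − 6)·q₁ = (31.4583 − 6)·25.4583 = 648.127.

648.13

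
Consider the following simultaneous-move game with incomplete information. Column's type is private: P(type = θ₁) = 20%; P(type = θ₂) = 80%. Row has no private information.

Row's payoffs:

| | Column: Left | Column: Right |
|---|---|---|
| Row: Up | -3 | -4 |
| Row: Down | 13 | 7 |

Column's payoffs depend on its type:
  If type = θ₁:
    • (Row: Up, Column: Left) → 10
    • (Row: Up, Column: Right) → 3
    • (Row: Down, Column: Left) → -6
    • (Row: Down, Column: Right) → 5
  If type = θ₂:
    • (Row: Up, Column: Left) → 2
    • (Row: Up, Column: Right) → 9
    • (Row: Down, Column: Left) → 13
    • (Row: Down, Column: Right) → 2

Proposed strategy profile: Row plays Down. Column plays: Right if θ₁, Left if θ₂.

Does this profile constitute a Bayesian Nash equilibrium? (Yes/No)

Yes

Row plays Down: E[Down] = 0.2·(7) + 0.8·(13) = 11.8; E[Up] = -3.2. Best-responding. ✓
Column (type θ₁), facing Down: Left gives -6, Right gives 5. Proposed Right is best. ✓
Column (type θ₂), facing Down: Left gives 13, Right gives 2. Proposed Left is best. ✓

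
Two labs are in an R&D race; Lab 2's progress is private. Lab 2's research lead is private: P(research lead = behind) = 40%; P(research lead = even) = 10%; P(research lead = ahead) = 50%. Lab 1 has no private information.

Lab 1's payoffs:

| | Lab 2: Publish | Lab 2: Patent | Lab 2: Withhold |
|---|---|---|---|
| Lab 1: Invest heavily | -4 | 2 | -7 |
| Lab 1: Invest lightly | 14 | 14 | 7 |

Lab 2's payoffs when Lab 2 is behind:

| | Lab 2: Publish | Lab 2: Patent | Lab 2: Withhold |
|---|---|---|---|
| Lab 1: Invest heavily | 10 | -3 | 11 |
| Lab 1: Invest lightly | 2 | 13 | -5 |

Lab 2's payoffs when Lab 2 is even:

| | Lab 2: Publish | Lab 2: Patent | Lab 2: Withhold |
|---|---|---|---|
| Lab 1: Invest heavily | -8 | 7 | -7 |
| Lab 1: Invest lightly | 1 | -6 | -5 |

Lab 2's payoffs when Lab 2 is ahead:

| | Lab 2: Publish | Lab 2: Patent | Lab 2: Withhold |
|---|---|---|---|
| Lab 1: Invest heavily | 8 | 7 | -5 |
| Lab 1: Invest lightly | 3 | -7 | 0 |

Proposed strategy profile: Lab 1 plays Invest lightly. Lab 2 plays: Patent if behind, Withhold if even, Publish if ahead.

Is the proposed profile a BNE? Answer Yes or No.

A profile is a BNE iff every type of every player is best-responding given beliefs about the other side.
Lab 1 plays Invest lightly: E[Invest lightly] = 0.4·(14) + 0.1·(7) + 0.5·(14) = 13.3; E[Invest heavily] = -1.9. Best-responding. ✓
Lab 2 (research lead behind), facing Invest lightly: Publish gives 2, Patent gives 13, Withhold gives -5. Proposed Patent is best. ✓
Lab 2 (research lead even), facing Invest lightly: Publish gives 1, Patent gives -6, Withhold gives -5. Proposed Withhold is not best — profitable deviation exists. ✗
Lab 2 (research lead ahead), facing Invest lightly: Publish gives 3, Patent gives -7, Withhold gives 0. Proposed Publish is best. ✓

No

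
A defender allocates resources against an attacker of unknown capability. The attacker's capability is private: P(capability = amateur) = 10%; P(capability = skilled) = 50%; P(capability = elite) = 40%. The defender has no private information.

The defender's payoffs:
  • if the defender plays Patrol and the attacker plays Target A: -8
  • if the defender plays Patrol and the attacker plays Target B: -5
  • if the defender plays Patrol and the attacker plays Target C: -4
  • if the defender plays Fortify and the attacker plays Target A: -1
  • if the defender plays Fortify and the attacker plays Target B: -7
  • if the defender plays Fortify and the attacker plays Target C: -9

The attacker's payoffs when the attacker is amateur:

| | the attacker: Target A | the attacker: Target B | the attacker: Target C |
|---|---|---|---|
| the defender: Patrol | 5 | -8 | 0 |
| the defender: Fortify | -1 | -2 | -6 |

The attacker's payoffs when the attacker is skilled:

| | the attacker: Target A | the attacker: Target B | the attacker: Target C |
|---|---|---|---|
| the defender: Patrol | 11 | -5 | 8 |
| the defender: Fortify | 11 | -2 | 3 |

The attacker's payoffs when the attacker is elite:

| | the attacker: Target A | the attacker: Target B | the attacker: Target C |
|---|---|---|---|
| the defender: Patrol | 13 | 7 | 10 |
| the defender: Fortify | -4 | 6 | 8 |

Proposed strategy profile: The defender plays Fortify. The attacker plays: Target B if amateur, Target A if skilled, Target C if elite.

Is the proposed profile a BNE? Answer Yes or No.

No

The defender plays Fortify: E[Fortify] = 0.1·(-7) + 0.5·(-1) + 0.4·(-9) = -4.8; E[Patrol] = -6.1. Best-responding. ✓
The attacker (capability amateur), facing Fortify: Target A gives -1, Target B gives -2, Target C gives -6. Proposed Target B is not best — profitable deviation exists. ✗
The attacker (capability skilled), facing Fortify: Target A gives 11, Target B gives -2, Target C gives 3. Proposed Target A is best. ✓
The attacker (capability elite), facing Fortify: Target A gives -4, Target B gives 6, Target C gives 8. Proposed Target C is best. ✓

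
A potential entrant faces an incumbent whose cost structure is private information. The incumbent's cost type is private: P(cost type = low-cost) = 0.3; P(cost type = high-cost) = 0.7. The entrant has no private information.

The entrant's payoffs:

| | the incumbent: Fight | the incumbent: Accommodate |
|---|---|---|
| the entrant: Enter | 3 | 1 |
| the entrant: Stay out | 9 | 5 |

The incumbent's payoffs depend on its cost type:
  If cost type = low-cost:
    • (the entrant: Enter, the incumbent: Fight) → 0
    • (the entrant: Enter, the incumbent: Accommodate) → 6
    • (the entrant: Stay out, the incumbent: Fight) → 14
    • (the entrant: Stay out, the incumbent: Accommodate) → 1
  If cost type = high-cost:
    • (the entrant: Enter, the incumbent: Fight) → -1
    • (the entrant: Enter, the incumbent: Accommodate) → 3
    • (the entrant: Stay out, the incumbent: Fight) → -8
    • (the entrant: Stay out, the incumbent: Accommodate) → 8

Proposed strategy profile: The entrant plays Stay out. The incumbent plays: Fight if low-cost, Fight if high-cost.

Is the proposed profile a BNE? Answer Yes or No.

No

The entrant plays Stay out: E[Stay out] = 0.3·(9) + 0.7·(9) = 9; E[Enter] = 3. Best-responding. ✓
The incumbent (cost type low-cost), facing Stay out: Fight gives 14, Accommodate gives 1. Proposed Fight is best. ✓
The incumbent (cost type high-cost), facing Stay out: Fight gives -8, Accommodate gives 8. Proposed Fight is not best — profitable deviation exists. ✗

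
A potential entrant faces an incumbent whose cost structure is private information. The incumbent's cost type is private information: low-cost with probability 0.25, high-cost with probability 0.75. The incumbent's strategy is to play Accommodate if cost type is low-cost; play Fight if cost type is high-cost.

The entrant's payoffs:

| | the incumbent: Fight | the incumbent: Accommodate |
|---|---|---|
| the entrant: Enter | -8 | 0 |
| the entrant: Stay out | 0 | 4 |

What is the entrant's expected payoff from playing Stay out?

Take the expectation over the incumbent's cost type, weighting each type's action by its prior probability.
E[Stay out] = 0.25·4 + 0.75·0 = 1 + 0 = 1

1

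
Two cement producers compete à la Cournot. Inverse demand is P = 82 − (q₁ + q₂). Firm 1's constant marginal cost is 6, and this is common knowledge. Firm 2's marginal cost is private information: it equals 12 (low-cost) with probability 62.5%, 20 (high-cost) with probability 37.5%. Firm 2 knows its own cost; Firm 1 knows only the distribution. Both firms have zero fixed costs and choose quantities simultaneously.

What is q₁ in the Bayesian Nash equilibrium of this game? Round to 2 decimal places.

Type-c best response for Firm 2: q₂(c) = (82 − c)/2 − q₁/2.
Firm 1 maximizes expected profit; its first-order condition is 82 − 2q₁ − E[q₂] − 6 = 0.
Substituting E[q₂] and solving: E[c₂] = 15, so q₁ = (82 − 2·6 + 15)/3 = 28.3333.

28.33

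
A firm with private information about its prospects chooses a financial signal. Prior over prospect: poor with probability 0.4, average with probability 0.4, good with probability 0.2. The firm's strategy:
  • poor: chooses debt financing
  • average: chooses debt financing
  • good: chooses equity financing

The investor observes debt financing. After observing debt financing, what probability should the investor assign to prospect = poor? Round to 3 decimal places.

0.500

P(debt financing) = 0.4·1 + 0.4·1 + 0.2·0 = 0.8
P(poor | debt financing) = (0.4·1) / 0.8 = 0.4 / 0.8 = 0.5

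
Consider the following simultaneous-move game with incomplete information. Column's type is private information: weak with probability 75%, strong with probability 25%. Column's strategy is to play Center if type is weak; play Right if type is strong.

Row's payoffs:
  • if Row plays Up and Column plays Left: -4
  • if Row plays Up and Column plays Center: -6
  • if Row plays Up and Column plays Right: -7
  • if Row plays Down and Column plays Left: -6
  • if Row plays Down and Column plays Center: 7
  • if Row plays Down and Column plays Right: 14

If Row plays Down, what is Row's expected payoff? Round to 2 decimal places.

8.75

E[Down] = 0.75·7 + 0.25·14 = 5.25 + 3.5 = 8.75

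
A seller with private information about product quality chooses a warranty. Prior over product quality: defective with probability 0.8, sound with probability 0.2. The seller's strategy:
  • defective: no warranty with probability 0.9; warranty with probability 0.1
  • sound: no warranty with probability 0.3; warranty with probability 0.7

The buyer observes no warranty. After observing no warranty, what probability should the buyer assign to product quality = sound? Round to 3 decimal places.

Apply Bayes' rule using the sender's strategy as the likelihood.
P(no warranty) = 0.8·0.9 + 0.2·0.3 = 0.78
P(sound | no warranty) = (0.2·0.3) / 0.78 = 0.06 / 0.78 = 0.0769231

0.077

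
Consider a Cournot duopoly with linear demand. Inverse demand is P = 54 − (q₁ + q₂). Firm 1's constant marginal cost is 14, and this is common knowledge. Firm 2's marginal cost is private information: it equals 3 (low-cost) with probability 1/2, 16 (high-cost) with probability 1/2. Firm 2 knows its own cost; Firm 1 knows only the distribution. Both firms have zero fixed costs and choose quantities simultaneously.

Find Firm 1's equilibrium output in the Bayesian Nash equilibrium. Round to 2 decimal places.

Type-c best response for Firm 2: q₂(c) = (54 − c)/2 − q₁/2.
Firm 1 maximizes expected profit; its first-order condition is 54 − 2q₁ − E[q₂] − 14 = 0.
Substituting E[q₂] and solving: E[c₂] = 9.5, so q₁ = (54 − 2·14 + 9.5)/3 = 11.8333.

11.83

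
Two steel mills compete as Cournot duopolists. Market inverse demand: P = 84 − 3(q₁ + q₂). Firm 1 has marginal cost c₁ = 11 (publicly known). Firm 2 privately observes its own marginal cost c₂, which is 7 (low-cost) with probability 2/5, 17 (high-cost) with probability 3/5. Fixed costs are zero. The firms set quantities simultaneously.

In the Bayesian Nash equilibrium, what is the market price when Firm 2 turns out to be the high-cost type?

Firm 2 with cost c maximizes (84 − 3(q₁+q₂) − c)·q₂, giving q₂(c) = (84 − c − 3q₁)/6.
E[c₂] = 2/5·7 + 3/5·17 = 13
Firm 1's FOC against E[q₂] yields q₁ = (84 − 2·11 + E[c₂])/9 = (84 − 22 + 13)/9 = 8.33333.
q₂(high-cost) = 7, so P = 84 − 3·(8.33333 + 7) = 38.

38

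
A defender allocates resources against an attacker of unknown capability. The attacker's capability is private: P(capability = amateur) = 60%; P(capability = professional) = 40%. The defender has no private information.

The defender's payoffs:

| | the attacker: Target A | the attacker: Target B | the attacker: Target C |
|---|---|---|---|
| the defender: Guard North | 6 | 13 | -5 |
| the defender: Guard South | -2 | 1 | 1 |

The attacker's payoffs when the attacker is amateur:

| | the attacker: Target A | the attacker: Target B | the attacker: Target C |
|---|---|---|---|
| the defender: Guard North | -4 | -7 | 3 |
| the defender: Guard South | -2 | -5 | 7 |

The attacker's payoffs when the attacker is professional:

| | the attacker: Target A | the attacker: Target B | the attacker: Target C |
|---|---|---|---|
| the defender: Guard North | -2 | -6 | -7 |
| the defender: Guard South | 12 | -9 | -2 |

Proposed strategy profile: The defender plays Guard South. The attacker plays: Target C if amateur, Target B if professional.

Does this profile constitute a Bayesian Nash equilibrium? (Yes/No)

A profile is a BNE iff every type of every player is best-responding given beliefs about the other side.
The defender plays Guard South: E[Guard South] = 0.6·(1) + 0.4·(1) = 1; E[Guard North] = 2.2. Not best-responding. ✗
The attacker (capability amateur), facing Guard South: Target A gives -2, Target B gives -5, Target C gives 7. Proposed Target C is best. ✓
The attacker (capability professional), facing Guard South: Target A gives 12, Target B gives -9, Target C gives -2. Proposed Target B is not best — profitable deviation exists. ✗

No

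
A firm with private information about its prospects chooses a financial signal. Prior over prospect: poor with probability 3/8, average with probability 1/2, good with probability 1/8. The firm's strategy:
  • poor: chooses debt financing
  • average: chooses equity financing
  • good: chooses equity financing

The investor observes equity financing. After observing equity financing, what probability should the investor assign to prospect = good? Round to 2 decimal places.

0.20

P(equity financing) = (3/8)·0 + (1/2)·1 + (1/8)·1 = 5/8
P(good | equity financing) = ((1/8)·1) / (5/8) = (1/8) / (5/8) = 1/5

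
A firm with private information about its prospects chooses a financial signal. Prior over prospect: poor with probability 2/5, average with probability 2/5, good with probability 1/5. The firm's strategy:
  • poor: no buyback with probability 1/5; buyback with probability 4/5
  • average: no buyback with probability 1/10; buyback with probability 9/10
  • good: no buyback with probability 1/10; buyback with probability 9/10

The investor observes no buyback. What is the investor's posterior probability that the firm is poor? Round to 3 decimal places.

0.571

P(no buyback) = (2/5)·(1/5) + (2/5)·(1/10) + (1/5)·(1/10) = 7/50
P(poor | no buyback) = ((2/5)·(1/5)) / (7/50) = (2/25) / (7/50) = 4/7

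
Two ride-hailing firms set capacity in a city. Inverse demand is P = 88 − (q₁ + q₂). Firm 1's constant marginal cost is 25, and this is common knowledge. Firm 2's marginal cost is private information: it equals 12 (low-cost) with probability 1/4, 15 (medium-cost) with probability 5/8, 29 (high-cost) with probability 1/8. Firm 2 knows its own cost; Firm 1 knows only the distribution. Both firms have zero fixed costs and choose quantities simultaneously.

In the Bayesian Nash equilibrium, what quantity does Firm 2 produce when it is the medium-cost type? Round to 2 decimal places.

27.50

Type-c best response for Firm 2: q₂(c) = (88 − c)/2 − q₁/2.
Firm 1 maximizes expected profit; its first-order condition is 88 − 2q₁ − E[q₂] − 25 = 0.
Substituting E[q₂] and solving: E[c₂] = 16, so q₁ = (88 − 2·25 + 16)/3 = 18.
q₂(medium-cost) = (88 − 15 − 18)/2 = 27.5.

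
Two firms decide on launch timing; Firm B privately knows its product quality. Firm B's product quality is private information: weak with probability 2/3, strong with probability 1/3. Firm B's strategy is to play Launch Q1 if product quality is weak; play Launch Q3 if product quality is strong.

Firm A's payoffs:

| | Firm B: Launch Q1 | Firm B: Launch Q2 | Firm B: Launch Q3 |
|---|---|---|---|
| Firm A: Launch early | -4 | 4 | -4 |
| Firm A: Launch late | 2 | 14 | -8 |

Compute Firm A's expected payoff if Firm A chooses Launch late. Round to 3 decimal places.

E[Launch late] = 2/3·2 + 1/3·(-8) = 4/3 + (-8/3) = -4/3

-1.333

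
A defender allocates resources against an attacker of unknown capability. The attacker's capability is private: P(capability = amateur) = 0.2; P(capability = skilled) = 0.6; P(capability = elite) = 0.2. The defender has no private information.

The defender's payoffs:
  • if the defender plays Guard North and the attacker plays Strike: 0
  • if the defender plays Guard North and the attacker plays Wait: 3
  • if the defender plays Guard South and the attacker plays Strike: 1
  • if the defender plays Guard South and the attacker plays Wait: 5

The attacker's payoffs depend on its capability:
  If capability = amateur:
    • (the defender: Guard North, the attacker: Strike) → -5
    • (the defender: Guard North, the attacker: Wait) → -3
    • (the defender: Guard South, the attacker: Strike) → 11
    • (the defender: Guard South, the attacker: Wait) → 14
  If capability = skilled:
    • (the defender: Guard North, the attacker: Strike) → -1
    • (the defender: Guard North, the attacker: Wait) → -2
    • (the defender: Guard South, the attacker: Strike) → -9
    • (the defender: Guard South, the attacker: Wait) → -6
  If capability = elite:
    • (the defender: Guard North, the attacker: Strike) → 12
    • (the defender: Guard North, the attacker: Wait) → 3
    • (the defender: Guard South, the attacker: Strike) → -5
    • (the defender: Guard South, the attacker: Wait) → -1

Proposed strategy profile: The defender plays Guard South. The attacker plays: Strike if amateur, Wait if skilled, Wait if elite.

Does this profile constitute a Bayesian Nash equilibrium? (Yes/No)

No

The defender plays Guard South: E[Guard South] = 0.2·(1) + 0.6·(5) + 0.2·(5) = 4.2; E[Guard North] = 2.4. Best-responding. ✓
The attacker (capability amateur), facing Guard South: Strike gives 11, Wait gives 14. Proposed Strike is not best — profitable deviation exists. ✗
The attacker (capability skilled), facing Guard South: Strike gives -9, Wait gives -6. Proposed Wait is best. ✓
The attacker (capability elite), facing Guard South: Strike gives -5, Wait gives -1. Proposed Wait is best. ✓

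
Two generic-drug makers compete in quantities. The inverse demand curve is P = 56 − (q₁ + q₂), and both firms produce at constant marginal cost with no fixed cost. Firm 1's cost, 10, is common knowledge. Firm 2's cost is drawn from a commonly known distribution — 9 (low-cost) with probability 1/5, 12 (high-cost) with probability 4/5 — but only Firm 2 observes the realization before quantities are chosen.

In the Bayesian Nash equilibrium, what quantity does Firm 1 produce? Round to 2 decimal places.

15.80

Type-c best response for Firm 2: q₂(c) = (56 − c)/2 − q₁/2.
Firm 1 maximizes expected profit; its first-order condition is 56 − 2q₁ − E[q₂] − 10 = 0.
Substituting E[q₂] and solving: E[c₂] = 11.4, so q₁ = (56 − 2·10 + 11.4)/3 = 15.8.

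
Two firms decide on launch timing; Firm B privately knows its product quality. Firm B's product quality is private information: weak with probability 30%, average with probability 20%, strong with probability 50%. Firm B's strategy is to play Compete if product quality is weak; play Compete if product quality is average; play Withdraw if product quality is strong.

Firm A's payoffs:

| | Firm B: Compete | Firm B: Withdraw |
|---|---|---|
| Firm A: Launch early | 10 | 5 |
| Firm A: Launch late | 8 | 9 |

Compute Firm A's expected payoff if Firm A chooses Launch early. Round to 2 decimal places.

7.50

E[Launch early] = 0.3·10 + 0.2·10 + 0.5·5 = 3 + 2 + 2.5 = 7.5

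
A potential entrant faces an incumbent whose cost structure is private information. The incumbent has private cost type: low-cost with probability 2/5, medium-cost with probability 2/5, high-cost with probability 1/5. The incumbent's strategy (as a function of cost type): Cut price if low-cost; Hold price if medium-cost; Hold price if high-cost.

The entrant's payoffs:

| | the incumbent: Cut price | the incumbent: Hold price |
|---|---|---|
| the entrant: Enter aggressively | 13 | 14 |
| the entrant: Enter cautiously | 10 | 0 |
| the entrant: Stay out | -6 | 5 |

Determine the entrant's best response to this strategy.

E[Enter aggressively] = 2/5·(13) + 2/5·(14) + 1/5·(14) = 68/5
E[Enter cautiously] = 2/5·(10) + 2/5·(0) + 1/5·(0) = 4
E[Stay out] = 2/5·(-6) + 2/5·(5) + 1/5·(5) = 3/5
Best response: Enter aggressively (68/5 is the largest).

Enter aggressively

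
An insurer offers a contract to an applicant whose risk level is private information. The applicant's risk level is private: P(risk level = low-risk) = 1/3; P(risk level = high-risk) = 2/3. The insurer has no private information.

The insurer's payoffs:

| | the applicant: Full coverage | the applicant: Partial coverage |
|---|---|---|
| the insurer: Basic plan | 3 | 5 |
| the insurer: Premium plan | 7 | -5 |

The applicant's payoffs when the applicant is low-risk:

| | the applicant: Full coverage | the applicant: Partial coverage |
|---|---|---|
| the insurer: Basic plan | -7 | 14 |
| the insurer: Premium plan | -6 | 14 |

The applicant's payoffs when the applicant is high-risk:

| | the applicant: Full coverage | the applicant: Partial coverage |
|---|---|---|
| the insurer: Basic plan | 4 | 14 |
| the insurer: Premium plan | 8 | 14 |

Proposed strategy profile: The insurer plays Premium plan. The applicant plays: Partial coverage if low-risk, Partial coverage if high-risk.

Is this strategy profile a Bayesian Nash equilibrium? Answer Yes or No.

No

A profile is a BNE iff every type of every player is best-responding given beliefs about the other side.
The insurer plays Premium plan: E[Premium plan] = 1/3·(-5) + 2/3·(-5) = -5; E[Basic plan] = 5. Not best-responding. ✗
The applicant (risk level low-risk), facing Premium plan: Full coverage gives -6, Partial coverage gives 14. Proposed Partial coverage is best. ✓
The applicant (risk level high-risk), facing Premium plan: Full coverage gives 8, Partial coverage gives 14. Proposed Partial coverage is best. ✓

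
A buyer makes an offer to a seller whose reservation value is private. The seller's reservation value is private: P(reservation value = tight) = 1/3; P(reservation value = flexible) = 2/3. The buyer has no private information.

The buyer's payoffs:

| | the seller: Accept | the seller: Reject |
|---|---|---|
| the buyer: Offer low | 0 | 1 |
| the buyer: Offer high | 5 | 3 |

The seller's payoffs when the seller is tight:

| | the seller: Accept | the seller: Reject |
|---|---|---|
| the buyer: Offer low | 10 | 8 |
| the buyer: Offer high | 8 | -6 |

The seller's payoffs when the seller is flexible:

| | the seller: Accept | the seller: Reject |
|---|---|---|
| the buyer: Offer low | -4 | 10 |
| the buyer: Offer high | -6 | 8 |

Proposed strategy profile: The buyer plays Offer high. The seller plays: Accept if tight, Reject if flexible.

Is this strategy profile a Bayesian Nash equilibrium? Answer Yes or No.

The buyer plays Offer high: E[Offer high] = 1/3·(5) + 2/3·(3) = 11/3; E[Offer low] = 2/3. Best-responding. ✓
The seller (reservation value tight), facing Offer high: Accept gives 8, Reject gives -6. Proposed Accept is best. ✓
The seller (reservation value flexible), facing Offer high: Accept gives -6, Reject gives 8. Proposed Reject is best. ✓

Yes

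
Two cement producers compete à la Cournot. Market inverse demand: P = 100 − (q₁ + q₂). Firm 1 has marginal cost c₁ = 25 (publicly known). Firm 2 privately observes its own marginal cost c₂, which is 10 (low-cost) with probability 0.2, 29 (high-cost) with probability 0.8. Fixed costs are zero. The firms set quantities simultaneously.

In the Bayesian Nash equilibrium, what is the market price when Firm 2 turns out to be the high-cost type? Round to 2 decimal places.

51.97

Type-c best response for Firm 2: q₂(c) = (100 − c)/2 − q₁/2.
Firm 1 maximizes expected profit; its first-order condition is 100 − 2q₁ − E[q₂] − 25 = 0.
Substituting E[q₂] and solving: E[c₂] = 25.2, so q₁ = (100 − 2·25 + 25.2)/3 = 25.0667.
q₂(high-cost) = 22.9667, so P = 100 − (25.0667 + 22.9667) = 51.9667.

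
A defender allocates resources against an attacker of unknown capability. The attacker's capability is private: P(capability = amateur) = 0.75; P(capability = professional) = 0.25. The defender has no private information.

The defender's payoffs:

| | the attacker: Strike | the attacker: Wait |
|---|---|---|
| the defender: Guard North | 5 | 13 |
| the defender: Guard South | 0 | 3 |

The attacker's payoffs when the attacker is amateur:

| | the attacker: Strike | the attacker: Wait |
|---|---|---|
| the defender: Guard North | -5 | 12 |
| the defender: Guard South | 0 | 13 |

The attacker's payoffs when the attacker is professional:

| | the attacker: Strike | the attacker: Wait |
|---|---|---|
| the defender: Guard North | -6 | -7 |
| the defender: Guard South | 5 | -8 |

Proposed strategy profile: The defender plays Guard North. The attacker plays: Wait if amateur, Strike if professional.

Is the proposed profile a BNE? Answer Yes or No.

The defender plays Guard North: E[Guard North] = 0.75·(13) + 0.25·(5) = 11; E[Guard South] = 2.25. Best-responding. ✓
The attacker (capability amateur), facing Guard North: Strike gives -5, Wait gives 12. Proposed Wait is best. ✓
The attacker (capability professional), facing Guard North: Strike gives -6, Wait gives -7. Proposed Strike is best. ✓

Yes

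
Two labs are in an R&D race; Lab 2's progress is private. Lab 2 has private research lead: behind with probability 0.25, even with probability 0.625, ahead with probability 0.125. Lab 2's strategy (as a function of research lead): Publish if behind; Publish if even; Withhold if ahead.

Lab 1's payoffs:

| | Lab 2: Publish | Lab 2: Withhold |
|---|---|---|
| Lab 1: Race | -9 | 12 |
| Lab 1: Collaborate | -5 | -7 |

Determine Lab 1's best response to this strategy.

Collaborate

E[Race] = 0.25·(-9) + 0.625·(-9) + 0.125·(12) = -6.375
E[Collaborate] = 0.25·(-5) + 0.625·(-5) + 0.125·(-7) = -5.25
Best response: Collaborate (-5.25 is the largest).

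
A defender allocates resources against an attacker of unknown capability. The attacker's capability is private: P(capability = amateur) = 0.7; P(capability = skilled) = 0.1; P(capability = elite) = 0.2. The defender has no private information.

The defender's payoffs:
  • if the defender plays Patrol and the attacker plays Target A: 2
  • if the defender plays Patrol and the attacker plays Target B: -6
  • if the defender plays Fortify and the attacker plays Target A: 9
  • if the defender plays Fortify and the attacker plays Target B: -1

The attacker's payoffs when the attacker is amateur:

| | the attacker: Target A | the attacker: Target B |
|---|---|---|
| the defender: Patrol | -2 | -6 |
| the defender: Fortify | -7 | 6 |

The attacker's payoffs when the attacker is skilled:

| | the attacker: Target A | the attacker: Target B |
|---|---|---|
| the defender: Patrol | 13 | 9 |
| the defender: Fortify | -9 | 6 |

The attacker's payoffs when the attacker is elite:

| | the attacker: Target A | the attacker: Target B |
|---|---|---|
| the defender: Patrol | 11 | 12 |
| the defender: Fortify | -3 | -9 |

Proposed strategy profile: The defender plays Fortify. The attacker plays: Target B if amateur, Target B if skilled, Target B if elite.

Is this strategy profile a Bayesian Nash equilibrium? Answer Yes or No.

A profile is a BNE iff every type of every player is best-responding given beliefs about the other side.
The defender plays Fortify: E[Fortify] = 0.7·(-1) + 0.1·(-1) + 0.2·(-1) = -1; E[Patrol] = -6. Best-responding. ✓
The attacker (capability amateur), facing Fortify: Target A gives -7, Target B gives 6. Proposed Target B is best. ✓
The attacker (capability skilled), facing Fortify: Target A gives -9, Target B gives 6. Proposed Target B is best. ✓
The attacker (capability elite), facing Fortify: Target A gives -3, Target B gives -9. Proposed Target B is not best — profitable deviation exists. ✗

No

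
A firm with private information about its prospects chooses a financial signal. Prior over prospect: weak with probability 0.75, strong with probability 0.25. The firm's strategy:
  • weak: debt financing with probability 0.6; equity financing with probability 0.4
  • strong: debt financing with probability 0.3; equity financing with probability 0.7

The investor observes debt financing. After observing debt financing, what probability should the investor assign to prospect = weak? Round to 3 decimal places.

0.857

P(debt financing) = 0.75·0.6 + 0.25·0.3 = 0.525
P(weak | debt financing) = (0.75·0.6) / 0.525 = 0.45 / 0.525 = 0.857143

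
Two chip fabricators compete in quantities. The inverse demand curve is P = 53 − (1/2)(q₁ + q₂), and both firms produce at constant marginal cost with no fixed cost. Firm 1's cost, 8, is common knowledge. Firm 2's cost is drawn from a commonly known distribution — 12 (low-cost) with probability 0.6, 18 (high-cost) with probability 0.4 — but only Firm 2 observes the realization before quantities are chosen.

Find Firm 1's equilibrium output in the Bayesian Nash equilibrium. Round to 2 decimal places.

34.27

Type-c best response for Firm 2: q₂(c) = (53 − c) − q₁/2.
Firm 1 maximizes expected profit; its first-order condition is 53 − q₁ − (1/2)E[q₂] − 8 = 0.
Substituting E[q₂] and solving: E[c₂] = 14.4, so q₁ = (53 − 2·8 + 14.4)/(3/2) = 34.2667.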